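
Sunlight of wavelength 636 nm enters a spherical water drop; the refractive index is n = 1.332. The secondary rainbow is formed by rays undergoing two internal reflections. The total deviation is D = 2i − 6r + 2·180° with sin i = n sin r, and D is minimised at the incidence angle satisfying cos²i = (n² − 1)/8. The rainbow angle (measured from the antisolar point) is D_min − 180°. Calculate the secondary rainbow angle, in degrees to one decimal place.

cos²i = (1.77422 − 1)/8 = 0.09678; i = arccos(0.31109) = 71.875°.
sin r = sin 71.875°/1.332 = 0.71350; r = 45.520°.
D_min = 2·71.875° − 6·45.520° + 360° = 230.628°.
Rainbow angle = D_min − 180° = 50.628°.

50.6°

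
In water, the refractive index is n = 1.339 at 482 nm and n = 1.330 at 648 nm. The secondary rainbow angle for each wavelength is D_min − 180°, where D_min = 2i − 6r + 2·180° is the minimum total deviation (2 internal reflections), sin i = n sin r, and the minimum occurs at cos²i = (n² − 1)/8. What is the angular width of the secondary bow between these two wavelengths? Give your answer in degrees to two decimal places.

At 482 nm (n = 1.339): cos²i = 0.09912 → i = 71.650°, r = 45.141°, D_min = 232.451°, rainbow angle = 52.451°.
At 648 nm (n = 1.330): cos²i = 0.09611 → i = 71.940°, r = 45.630°, D_min = 230.101°, rainbow angle = 50.101°.
Angular width = |52.451° − 50.101°| = 2.350°.

2.35°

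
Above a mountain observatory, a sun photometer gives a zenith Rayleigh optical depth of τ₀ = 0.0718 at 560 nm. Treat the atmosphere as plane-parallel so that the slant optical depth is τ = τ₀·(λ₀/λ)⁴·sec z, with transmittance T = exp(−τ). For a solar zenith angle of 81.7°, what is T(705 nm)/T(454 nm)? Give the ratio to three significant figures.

2.59

Airmass: sec 81.7° = 6.9273.
τ(705 nm) = 0.0718 × (560/705)⁴ × 6.9273 = 0.0718 × 0.3981 × 6.9273 = 0.1980.
τ(454 nm) = 0.0718 × (560/454)⁴ × 6.9273 = 0.0718 × 2.3149 × 6.9273 = 1.1514.
T(705)/T(454) = exp(τ_B − τ_A) = exp(0.9534) = 2.5944.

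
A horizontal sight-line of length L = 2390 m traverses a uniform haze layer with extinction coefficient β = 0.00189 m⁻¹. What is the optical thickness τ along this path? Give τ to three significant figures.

4.52

τ = β·L = 0.00189 × 2390 = 4.5171.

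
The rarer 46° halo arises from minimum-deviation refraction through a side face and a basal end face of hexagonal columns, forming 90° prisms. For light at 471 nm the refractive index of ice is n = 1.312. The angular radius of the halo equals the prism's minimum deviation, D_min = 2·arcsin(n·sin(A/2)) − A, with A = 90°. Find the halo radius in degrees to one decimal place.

46.2°

n·sin(A/2) = 1.312 × sin 45° = 1.312 × 0.7071 = 0.9277.
D_min = 2·arcsin(0.9277) − 90° = 2 × 68.083° − 90° = 46.166°.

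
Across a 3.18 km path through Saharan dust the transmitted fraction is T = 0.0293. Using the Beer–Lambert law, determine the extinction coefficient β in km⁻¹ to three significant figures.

1.11 km⁻¹

Beer–Lambert: T = exp(−βL) ⇒ β = −ln(T)/L = −ln(0.0293)/3.18 = 3.5302/3.18 = 1.11 km⁻¹.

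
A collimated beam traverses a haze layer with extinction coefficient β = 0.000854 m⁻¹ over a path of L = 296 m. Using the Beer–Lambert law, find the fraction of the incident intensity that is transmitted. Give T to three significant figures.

τ = β·L = 0.000854 × 296 = 0.2528.
T = exp(−0.2528) = 0.7766.

0.777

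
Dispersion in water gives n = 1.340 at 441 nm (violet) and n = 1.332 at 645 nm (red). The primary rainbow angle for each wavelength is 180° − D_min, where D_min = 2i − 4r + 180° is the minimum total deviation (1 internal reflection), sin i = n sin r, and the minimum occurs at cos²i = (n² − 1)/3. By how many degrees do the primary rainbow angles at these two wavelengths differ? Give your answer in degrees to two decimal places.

1.15°

At 441 nm (n = 1.340): cos²i = 0.26520 → i = 59.004°, r = 39.770°, D_min = 138.929°, rainbow angle = 41.071°.
At 645 nm (n = 1.332): cos²i = 0.25807 → i = 59.469°, r = 40.290°, D_min = 137.776°, rainbow angle = 42.224°.
Angular width = |41.071° − 42.224°| = 1.153°.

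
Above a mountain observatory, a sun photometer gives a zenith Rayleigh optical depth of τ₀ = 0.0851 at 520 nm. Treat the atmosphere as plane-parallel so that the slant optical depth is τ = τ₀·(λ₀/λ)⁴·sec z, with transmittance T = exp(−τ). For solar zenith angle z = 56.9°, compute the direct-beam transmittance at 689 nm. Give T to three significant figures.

sec 56.9° = 1.8312.
τ = 0.0851 × (520/689)⁴ × 1.8312 = 0.0851 × 0.3244 × 1.8312 = 0.0506.
T = exp(−0.0506) = 0.9507.

0.951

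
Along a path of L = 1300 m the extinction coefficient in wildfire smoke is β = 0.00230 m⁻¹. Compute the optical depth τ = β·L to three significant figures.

τ = β·L = 0.00230 × 1300 = 2.9900.

2.99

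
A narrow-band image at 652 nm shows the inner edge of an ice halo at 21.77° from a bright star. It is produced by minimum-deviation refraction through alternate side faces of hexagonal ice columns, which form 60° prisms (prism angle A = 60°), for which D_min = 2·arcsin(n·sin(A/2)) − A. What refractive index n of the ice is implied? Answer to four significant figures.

1.309

Rearranging: n = sin((D_min + A)/2) / sin(A/2).
(D_min + A)/2 = (21.77° + 60°)/2 = 40.885°.
n = sin 40.885° / sin 30° = 0.6545 / 0.5000 = 1.3091.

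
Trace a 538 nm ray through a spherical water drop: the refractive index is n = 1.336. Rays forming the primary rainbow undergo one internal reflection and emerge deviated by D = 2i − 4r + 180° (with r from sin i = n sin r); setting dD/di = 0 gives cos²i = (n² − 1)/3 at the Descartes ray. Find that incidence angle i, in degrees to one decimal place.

cos²i = (1.336² − 1)/3 = (1.78490 − 1)/3 = 0.26163.
cos i = 0.51150, so i = 59.236°.

59.2°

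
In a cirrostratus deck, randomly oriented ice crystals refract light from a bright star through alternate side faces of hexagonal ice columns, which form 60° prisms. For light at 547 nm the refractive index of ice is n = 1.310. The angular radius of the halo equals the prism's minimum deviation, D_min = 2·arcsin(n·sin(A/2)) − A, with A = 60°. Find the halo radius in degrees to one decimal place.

21.8°

n·sin(A/2) = 1.310 × sin 30° = 1.310 × 0.5000 = 0.6550.
D_min = 2·arcsin(0.6550) − 60° = 2 × 40.920° − 60° = 21.839°.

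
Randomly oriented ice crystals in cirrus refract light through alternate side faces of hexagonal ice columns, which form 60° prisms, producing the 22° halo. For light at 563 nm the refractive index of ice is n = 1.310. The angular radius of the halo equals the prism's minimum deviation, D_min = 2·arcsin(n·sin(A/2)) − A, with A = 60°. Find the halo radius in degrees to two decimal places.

n·sin(A/2) = 1.310 × sin 30° = 1.310 × 0.5000 = 0.6550.
D_min = 2·arcsin(0.6550) − 60° = 2 × 40.920° − 60° = 21.839°.

21.84°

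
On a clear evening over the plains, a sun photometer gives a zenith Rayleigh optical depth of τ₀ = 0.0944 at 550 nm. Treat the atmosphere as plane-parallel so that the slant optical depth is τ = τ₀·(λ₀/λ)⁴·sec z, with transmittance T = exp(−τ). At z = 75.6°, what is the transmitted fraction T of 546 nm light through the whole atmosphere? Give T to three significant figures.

0.676

sec 75.6° = 4.0211.
τ = 0.0944 × (550/546)⁴ × 4.0211 = 0.0944 × 1.0296 × 4.0211 = 0.3908.
T = exp(−0.3908) = 0.6765.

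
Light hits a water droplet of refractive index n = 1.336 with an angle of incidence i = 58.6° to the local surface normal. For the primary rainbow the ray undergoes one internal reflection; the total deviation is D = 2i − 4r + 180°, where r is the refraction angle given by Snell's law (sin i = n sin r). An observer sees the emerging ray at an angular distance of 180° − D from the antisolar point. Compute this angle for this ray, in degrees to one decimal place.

41.6°

sin r = sin 58.6° / 1.336 = 0.8536/1.336 = 0.6389; r = 39.71°.
D = 2·58.6° − 4·39.71° + 180° = 117.20° − 158.84° + 180° = 138.36°.
Angle from antisolar point = 180° − D = 41.64°.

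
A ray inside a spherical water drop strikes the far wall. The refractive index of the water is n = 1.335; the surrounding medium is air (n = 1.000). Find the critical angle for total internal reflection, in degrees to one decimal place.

sin θ_c = n_air / n = 1.000 / 1.335 = 0.7491.
θ_c = arcsin(0.7491) = 48.51°.

48.5°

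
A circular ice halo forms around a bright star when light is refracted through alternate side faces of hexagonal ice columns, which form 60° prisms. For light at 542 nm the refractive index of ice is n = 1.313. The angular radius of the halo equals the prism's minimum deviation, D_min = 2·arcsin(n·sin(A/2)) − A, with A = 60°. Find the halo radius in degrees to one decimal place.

n·sin(A/2) = 1.313 × sin 30° = 1.313 × 0.5000 = 0.6565.
D_min = 2·arcsin(0.6565) − 60° = 2 × 41.033° − 60° = 22.067°.

22.1°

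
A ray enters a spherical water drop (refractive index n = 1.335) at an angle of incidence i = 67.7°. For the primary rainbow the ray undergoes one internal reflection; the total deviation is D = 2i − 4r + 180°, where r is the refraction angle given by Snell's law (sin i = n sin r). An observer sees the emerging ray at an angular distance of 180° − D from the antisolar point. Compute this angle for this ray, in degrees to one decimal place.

sin r = sin 67.7° / 1.335 = 0.9252/1.335 = 0.6930; r = 43.87°.
D = 2·67.7° − 4·43.87° + 180° = 135.40° − 175.49° + 180° = 139.91°.
Angle from antisolar point = 180° − D = 40.09°.

40.1°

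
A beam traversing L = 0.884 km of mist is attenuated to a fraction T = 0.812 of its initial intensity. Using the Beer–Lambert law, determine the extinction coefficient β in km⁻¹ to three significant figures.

Beer–Lambert: T = exp(−βL) ⇒ β = −ln(T)/L = −ln(0.812)/0.884 = 0.2083/0.884 = 0.2356 km⁻¹.

0.236 km⁻¹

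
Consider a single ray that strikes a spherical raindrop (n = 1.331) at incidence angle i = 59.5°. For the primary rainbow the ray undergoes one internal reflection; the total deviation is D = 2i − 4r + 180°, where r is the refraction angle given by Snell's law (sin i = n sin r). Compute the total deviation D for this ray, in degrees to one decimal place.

137.6°

sin r = sin 59.5° / 1.331 = 0.8616/1.331 = 0.6474; r = 40.34°.
D = 2·59.5° − 4·40.34° + 180° = 119.00° − 161.37° + 180° = 137.63°.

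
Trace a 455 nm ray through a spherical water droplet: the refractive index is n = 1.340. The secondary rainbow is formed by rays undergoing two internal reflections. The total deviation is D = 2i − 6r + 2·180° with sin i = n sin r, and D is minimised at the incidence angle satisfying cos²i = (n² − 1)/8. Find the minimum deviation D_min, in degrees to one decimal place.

232.7°

cos²i = (1.79560 − 1)/8 = 0.09945; i = arccos(0.31536) = 71.618°.
sin r = sin 71.618°/1.340 = 0.70819; r = 45.088°.
D_min = 2·71.618° − 6·45.088° + 360° = 232.709°.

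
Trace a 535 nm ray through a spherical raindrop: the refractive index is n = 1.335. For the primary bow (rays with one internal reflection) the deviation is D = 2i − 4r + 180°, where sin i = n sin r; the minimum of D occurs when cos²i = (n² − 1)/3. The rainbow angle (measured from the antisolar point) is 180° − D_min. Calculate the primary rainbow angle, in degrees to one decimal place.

cos²i = (1.78222 − 1)/3 = 0.26074; i = arccos(0.51063) = 59.294°.
sin r = sin 59.294°/1.335 = 0.64405; r = 40.094°.
D_min = 2·59.294° − 4·40.094° + 180° = 138.212°.
Rainbow angle = 180° − D_min = 41.788°.

41.8°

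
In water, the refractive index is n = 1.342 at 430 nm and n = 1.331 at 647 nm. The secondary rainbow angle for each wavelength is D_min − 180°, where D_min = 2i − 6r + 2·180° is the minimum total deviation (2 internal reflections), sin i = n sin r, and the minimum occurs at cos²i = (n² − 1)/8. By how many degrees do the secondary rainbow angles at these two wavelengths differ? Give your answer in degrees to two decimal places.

2.86°

At 430 nm (n = 1.342): cos²i = 0.10012 → i = 71.554°, r = 44.981°, D_min = 233.222°, rainbow angle = 53.222°.
At 647 nm (n = 1.331): cos²i = 0.09645 → i = 71.907°, r = 45.575°, D_min = 230.365°, rainbow angle = 50.365°.
Angular width = |53.222° − 50.365°| = 2.857°.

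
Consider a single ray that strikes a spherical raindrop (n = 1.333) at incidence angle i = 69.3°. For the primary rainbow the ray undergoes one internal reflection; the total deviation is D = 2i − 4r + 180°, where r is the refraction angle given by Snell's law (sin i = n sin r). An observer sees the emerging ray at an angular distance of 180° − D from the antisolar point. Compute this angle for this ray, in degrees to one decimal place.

39.7°

sin r = sin 69.3° / 1.333 = 0.9354/1.333 = 0.7018; r = 44.57°.
D = 2·69.3° − 4·44.57° + 180° = 138.60° − 178.27° + 180° = 140.33°.
Angle from antisolar point = 180° − D = 39.67°.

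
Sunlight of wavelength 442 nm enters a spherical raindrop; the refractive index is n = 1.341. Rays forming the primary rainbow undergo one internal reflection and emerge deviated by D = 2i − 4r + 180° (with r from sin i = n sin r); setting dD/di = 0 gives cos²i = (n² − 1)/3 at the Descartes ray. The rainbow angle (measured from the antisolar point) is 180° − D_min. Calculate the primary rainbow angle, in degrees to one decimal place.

cos²i = (1.79828 − 1)/3 = 0.26609; i = arccos(0.51584) = 58.946°.
sin r = sin 58.946°/1.341 = 0.63884; r = 39.705°.
D_min = 2·58.946° − 4·39.705° + 180° = 139.071°.
Rainbow angle = 180° − D_min = 40.929°.

40.9°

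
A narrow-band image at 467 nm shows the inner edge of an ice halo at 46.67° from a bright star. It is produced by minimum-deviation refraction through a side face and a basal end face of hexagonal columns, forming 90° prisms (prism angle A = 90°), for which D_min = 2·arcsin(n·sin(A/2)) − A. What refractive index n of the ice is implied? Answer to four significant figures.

1.314

Rearranging: n = sin((D_min + A)/2) / sin(A/2).
(D_min + A)/2 = (46.67° + 90°)/2 = 68.335°.
n = sin 68.335° / sin 45° = 0.9294 / 0.7071 = 1.3143.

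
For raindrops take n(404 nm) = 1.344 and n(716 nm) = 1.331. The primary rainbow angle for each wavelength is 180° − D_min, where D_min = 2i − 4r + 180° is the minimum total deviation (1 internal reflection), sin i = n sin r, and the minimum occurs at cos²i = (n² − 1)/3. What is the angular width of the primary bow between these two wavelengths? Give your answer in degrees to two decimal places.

1.86°

At 404 nm (n = 1.344): cos²i = 0.26878 → i = 58.772°, r = 39.512°, D_min = 139.495°, rainbow angle = 40.505°.
At 716 nm (n = 1.331): cos²i = 0.25719 → i = 59.527°, r = 40.356°, D_min = 137.630°, rainbow angle = 42.370°.
Angular width = |40.505° − 42.370°| = 1.865°.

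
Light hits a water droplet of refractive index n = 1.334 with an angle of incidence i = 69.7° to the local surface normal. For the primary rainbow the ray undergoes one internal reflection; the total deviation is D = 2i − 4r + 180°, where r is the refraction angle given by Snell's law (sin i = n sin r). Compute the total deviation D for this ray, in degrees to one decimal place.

140.7°

sin r = sin 69.7° / 1.334 = 0.9379/1.334 = 0.7031; r = 44.67°.
D = 2·69.7° − 4·44.67° + 180° = 139.40° − 178.69° + 180° = 140.71°.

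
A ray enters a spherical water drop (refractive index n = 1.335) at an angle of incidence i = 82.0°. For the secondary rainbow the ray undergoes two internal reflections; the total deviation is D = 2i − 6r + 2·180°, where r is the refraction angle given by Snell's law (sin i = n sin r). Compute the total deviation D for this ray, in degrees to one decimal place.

236.7°

sin r = sin 82.0° / 1.335 = 0.9903/1.335 = 0.7418; r = 47.88°.
D = 2·82.0° − 6·47.88° + 2·180° = 164.00° − 287.30° + 360° = 236.70°.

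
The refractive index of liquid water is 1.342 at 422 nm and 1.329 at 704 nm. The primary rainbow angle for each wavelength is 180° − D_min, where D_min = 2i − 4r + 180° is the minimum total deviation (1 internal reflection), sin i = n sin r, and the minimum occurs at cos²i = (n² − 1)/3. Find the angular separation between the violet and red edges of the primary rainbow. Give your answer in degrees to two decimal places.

At 422 nm (n = 1.342): cos²i = 0.26699 → i = 58.888°, r = 39.641°, D_min = 139.213°, rainbow angle = 40.787°.
At 704 nm (n = 1.329): cos²i = 0.25541 → i = 59.643°, r = 40.487°, D_min = 137.337°, rainbow angle = 42.663°.
Angular width = |40.787° − 42.663°| = 1.876°.

1.88°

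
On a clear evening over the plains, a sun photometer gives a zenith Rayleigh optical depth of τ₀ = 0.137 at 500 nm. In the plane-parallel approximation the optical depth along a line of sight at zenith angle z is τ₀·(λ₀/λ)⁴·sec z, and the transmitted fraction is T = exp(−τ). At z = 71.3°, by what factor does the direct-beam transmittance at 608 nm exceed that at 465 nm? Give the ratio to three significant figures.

Airmass: sec 71.3° = 3.1190.
τ(608 nm) = 0.137 × (500/608)⁴ × 3.1190 = 0.137 × 0.4574 × 3.1190 = 0.1954.
τ(465 nm) = 0.137 × (500/465)⁴ × 3.1190 = 0.137 × 1.3368 × 3.1190 = 0.5712.
T(608)/T(465) = exp(τ_B − τ_A) = exp(0.3758) = 1.4561.

1.46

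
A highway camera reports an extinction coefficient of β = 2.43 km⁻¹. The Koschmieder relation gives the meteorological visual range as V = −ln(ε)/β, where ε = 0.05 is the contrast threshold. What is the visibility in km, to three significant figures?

V = −ln(0.05) / 2.43 = 2.996 / 2.43 = 1.2328 km.

1.23 km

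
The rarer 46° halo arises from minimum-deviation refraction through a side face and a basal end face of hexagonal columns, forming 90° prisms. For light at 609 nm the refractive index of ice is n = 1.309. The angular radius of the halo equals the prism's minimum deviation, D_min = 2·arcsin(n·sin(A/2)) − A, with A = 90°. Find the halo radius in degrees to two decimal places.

45.52°

n·sin(A/2) = 1.309 × sin 45° = 1.309 × 0.7071 = 0.9256.
D_min = 2·arcsin(0.9256) − 90° = 2 × 67.759° − 90° = 45.519°.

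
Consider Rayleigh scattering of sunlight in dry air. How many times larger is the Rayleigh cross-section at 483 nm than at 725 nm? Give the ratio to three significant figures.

5.08

Rayleigh scattering ∝ λ⁻⁴, so the ratio of coefficients is the inverse fourth power of the wavelength ratio.
σ(483)/σ(725) = (725/483)⁴ = (1.5010)⁴ = 5.076.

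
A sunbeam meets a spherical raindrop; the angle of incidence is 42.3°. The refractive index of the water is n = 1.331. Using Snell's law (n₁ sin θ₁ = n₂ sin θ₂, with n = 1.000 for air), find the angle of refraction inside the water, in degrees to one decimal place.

Snell: sin θ_r = sin θ_i / n = sin 42.3° / 1.331 = 0.6730 / 1.331 = 0.5056.
θ_r = arcsin(0.5056) = 30.37°.

30.4°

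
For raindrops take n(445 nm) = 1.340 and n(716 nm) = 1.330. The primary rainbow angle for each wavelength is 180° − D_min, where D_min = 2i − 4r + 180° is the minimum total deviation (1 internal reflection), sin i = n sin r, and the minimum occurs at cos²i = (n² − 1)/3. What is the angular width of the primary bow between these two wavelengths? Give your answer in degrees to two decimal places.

At 445 nm (n = 1.340): cos²i = 0.26520 → i = 59.004°, r = 39.770°, D_min = 138.929°, rainbow angle = 41.071°.
At 716 nm (n = 1.330): cos²i = 0.25630 → i = 59.585°, r = 40.422°, D_min = 137.484°, rainbow angle = 42.516°.
Angular width = |41.071° − 42.516°| = 1.445°.

1.45°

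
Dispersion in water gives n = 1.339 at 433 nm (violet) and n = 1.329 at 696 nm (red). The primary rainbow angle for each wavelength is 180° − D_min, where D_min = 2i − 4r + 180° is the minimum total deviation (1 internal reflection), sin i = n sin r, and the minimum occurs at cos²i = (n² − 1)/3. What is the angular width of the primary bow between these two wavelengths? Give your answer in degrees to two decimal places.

1.45°

At 433 nm (n = 1.339): cos²i = 0.26431 → i = 59.062°, r = 39.834°, D_min = 138.786°, rainbow angle = 41.214°.
At 696 nm (n = 1.329): cos²i = 0.25541 → i = 59.643°, r = 40.487°, D_min = 137.337°, rainbow angle = 42.663°.
Angular width = |41.214° − 42.663°| = 1.450°.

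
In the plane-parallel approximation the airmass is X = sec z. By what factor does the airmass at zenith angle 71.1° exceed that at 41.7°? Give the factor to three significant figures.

X(71.1°)/X(41.7°) = sec 71.1° / sec 41.7° = cos 41.7° / cos 71.1° = 0.7466/0.3239 = 2.3050.

2.31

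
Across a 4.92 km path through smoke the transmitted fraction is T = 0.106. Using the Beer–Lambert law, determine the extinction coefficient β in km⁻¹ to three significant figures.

0.456 km⁻¹

Beer–Lambert: T = exp(−βL) ⇒ β = −ln(T)/L = −ln(0.106)/4.92 = 2.2443/4.92 = 0.4562 km⁻¹.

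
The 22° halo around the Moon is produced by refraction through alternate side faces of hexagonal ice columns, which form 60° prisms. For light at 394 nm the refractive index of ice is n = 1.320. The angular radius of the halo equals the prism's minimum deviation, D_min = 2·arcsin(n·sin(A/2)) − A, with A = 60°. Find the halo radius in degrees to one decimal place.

n·sin(A/2) = 1.320 × sin 30° = 1.320 × 0.5000 = 0.6600.
D_min = 2·arcsin(0.6600) − 60° = 2 × 41.300° − 60° = 22.600°.

22.6°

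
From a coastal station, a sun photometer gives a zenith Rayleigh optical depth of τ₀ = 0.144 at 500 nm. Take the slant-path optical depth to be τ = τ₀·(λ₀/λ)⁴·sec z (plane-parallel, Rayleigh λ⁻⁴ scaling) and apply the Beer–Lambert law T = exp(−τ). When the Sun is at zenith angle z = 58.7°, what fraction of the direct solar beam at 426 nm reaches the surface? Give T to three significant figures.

0.591

sec 58.7° = 1.9249.
τ = 0.144 × (500/426)⁴ × 1.9249 = 0.144 × 1.8978 × 1.9249 = 0.5260.
T = exp(−0.5260) = 0.5910.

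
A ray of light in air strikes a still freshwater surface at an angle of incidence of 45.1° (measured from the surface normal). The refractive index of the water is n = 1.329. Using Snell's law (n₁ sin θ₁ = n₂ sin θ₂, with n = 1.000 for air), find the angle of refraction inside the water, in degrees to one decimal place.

32.2°

Snell: sin θ_r = sin θ_i / n = sin 45.1° / 1.329 = 0.7083 / 1.329 = 0.5330.
θ_r = arcsin(0.5330) = 32.21°.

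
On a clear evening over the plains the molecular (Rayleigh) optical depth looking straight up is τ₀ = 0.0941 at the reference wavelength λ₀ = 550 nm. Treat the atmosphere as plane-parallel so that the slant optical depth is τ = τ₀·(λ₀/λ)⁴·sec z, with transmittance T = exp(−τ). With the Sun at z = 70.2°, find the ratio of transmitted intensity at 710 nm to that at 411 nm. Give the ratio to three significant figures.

Airmass: sec 70.2° = 2.9521.
τ(710 nm) = 0.0941 × (550/710)⁴ × 2.9521 = 0.0941 × 0.3601 × 2.9521 = 0.1000.
τ(411 nm) = 0.0941 × (550/411)⁴ × 2.9521 = 0.0941 × 3.2069 × 2.9521 = 0.8909.
T(710)/T(411) = exp(τ_B − τ_A) = exp(0.7908) = 2.2052.

2.21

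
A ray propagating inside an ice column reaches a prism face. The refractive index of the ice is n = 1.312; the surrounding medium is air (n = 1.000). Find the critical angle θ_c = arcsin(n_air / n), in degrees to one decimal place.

sin θ_c = n_air / n = 1.000 / 1.312 = 0.7622.
θ_c = arcsin(0.7622) = 49.66°.

49.7°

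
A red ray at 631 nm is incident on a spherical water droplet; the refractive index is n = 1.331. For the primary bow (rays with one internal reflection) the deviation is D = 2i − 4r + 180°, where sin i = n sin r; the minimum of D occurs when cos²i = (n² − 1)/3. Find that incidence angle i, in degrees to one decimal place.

cos²i = (1.331² − 1)/3 = (1.77156 − 1)/3 = 0.25719.
cos i = 0.50714, so i = 59.527°.

59.5°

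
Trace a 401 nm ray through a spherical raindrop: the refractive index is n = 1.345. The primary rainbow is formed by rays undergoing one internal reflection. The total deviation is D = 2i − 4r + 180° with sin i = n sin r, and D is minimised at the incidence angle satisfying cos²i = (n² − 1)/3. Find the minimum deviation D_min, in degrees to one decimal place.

139.6°

cos²i = (1.80902 − 1)/3 = 0.26967; i = arccos(0.51930) = 58.715°.
sin r = sin 58.715°/1.345 = 0.63538; r = 39.448°.
D_min = 2·58.715° − 4·39.448° + 180° = 139.635°.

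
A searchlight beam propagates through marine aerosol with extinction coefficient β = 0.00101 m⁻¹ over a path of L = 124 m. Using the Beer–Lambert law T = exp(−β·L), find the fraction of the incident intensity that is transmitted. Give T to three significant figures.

τ = β·L = 0.00101 × 124 = 0.1252.
T = exp(−0.1252) = 0.8823.

0.882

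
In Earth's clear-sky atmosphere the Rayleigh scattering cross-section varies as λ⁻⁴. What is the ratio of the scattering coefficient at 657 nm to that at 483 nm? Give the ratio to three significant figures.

Rayleigh scattering ∝ λ⁻⁴, so the ratio of coefficients is the inverse fourth power of the wavelength ratio.
σ(657)/σ(483) = (483/657)⁴ = (0.7352)⁴ = 0.2921.

0.292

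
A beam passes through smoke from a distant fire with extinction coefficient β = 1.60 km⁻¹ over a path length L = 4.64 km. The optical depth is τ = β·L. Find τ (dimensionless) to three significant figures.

7.42

τ = β·L = 1.60 × 4.64 = 7.4240.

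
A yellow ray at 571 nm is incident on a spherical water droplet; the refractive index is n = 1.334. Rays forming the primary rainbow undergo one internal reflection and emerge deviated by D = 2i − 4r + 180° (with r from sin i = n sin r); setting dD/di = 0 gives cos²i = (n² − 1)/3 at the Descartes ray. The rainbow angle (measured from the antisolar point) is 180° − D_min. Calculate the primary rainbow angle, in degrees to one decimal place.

cos²i = (1.77956 − 1)/3 = 0.25985; i = arccos(0.50976) = 59.352°.
sin r = sin 59.352°/1.334 = 0.64492; r = 40.159°.
D_min = 2·59.352° − 4·40.159° + 180° = 138.067°.
Rainbow angle = 180° − D_min = 41.933°.

41.9°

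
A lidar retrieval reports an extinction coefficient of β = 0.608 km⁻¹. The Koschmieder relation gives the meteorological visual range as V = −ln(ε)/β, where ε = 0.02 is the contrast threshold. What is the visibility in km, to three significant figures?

V = −ln(0.02) / 0.608 = 3.912 / 0.608 = 6.4342 km.

6.43 km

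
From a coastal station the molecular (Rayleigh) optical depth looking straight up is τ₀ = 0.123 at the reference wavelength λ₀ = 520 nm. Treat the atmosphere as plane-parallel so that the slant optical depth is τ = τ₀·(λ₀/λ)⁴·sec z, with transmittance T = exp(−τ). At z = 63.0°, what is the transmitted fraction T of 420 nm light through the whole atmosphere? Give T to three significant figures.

sec 63.0° = 2.2027.
τ = 0.123 × (520/420)⁴ × 2.2027 = 0.123 × 2.3497 × 2.2027 = 0.6366.
T = exp(−0.6366) = 0.5291.

0.529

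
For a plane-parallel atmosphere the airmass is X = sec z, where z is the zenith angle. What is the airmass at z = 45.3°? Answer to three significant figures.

X = sec z = 1/cos 45.3° = 1/0.7034 = 1.4217.

1.42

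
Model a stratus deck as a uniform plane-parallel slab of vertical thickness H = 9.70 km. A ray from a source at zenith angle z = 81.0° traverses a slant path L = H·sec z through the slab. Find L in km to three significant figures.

sec z = 1/cos 81.0° = 6.3925.
L = 9.70 × 6.3925 = 62.007 km.

62.0 km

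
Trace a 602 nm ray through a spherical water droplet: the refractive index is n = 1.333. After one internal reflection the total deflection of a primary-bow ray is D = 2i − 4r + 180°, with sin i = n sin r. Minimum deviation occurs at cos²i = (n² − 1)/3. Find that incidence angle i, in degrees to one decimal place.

cos²i = (1.333² − 1)/3 = (1.77689 − 1)/3 = 0.25896.
cos i = 0.50888, so i = 59.410°.

59.4°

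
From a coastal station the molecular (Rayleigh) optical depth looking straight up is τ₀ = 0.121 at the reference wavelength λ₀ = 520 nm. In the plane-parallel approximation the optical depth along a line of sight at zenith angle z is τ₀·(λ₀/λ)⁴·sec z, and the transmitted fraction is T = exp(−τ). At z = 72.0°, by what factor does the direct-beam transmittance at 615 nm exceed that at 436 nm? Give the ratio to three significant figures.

Airmass: sec 72.0° = 3.2361.
τ(615 nm) = 0.121 × (520/615)⁴ × 3.2361 = 0.121 × 0.5111 × 3.2361 = 0.2001.
τ(436 nm) = 0.121 × (520/436)⁴ × 3.2361 = 0.121 × 2.0233 × 3.2361 = 0.7923.
T(615)/T(436) = exp(τ_B − τ_A) = exp(0.5921) = 1.8078.

1.81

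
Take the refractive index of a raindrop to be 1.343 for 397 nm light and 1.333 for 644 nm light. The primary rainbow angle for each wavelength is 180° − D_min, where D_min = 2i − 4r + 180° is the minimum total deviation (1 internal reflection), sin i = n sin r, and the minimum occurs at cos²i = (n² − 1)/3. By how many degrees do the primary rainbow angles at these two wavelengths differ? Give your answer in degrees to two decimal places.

1.43°

At 397 nm (n = 1.343): cos²i = 0.26788 → i = 58.830°, r = 39.577°, D_min = 139.354°, rainbow angle = 40.646°.
At 644 nm (n = 1.333): cos²i = 0.25896 → i = 59.410°, r = 40.225°, D_min = 137.922°, rainbow angle = 42.078°.
Angular width = |40.646° − 42.078°| = 1.432°.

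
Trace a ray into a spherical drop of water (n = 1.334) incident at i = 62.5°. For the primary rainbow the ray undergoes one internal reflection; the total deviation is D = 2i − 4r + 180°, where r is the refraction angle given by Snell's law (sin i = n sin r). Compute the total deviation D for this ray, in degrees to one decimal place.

sin r = sin 62.5° / 1.334 = 0.8870/1.334 = 0.6649; r = 41.68°.
D = 2·62.5° − 4·41.68° + 180° = 125.00° − 166.71° + 180° = 138.29°.

138.3°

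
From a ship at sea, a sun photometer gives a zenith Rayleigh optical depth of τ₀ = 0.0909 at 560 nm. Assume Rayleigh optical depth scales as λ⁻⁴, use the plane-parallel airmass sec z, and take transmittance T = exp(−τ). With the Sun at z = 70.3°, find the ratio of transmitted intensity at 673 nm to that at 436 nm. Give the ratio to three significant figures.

Airmass: sec 70.3° = 2.9665.
τ(673 nm) = 0.0909 × (560/673)⁴ × 2.9665 = 0.0909 × 0.4794 × 2.9665 = 0.1293.
τ(436 nm) = 0.0909 × (560/436)⁴ × 2.9665 = 0.0909 × 2.7215 × 2.9665 = 0.7339.
T(673)/T(436) = exp(τ_B − τ_A) = exp(0.6046) = 1.8305.

1.83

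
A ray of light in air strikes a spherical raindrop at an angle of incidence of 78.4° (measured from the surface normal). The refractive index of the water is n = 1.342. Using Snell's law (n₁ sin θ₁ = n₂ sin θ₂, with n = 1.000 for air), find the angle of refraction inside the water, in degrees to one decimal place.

Snell: sin θ_r = sin θ_i / n = sin 78.4° / 1.342 = 0.9796 / 1.342 = 0.7299.
θ_r = arcsin(0.7299) = 46.88°.

46.9°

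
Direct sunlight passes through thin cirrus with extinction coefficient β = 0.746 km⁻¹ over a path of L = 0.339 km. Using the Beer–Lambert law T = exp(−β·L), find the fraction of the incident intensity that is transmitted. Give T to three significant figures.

τ = β·L = 0.746 × 0.339 = 0.2529.
T = exp(−0.2529) = 0.7766.

0.777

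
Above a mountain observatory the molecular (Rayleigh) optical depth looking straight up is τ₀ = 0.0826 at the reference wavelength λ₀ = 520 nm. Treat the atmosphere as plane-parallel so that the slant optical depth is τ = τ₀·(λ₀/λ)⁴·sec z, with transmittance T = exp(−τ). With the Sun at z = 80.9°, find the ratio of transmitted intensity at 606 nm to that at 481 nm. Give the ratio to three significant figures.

Airmass: sec 80.9° = 6.3228.
τ(606 nm) = 0.0826 × (520/606)⁴ × 6.3228 = 0.0826 × 0.5422 × 6.3228 = 0.2831.
τ(481 nm) = 0.0826 × (520/481)⁴ × 6.3228 = 0.0826 × 1.3659 × 6.3228 = 0.7134.
T(606)/T(481) = exp(τ_B − τ_A) = exp(0.4302) = 1.5376.

1.54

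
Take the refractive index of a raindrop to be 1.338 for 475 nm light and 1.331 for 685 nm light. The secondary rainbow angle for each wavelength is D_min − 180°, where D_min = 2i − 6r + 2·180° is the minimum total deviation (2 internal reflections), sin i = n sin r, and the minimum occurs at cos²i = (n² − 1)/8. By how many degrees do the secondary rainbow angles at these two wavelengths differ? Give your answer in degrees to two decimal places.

1.83°

At 475 nm (n = 1.338): cos²i = 0.09878 → i = 71.682°, r = 45.195°, D_min = 232.193°, rainbow angle = 52.193°.
At 685 nm (n = 1.331): cos²i = 0.09645 → i = 71.907°, r = 45.575°, D_min = 230.365°, rainbow angle = 50.365°.
Angular width = |52.193° − 50.365°| = 1.828°.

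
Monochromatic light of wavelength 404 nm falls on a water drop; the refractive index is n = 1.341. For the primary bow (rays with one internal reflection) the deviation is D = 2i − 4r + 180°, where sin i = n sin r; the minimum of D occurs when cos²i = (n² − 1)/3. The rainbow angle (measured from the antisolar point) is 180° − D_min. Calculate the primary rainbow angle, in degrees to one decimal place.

40.9°

cos²i = (1.79828 − 1)/3 = 0.26609; i = arccos(0.51584) = 58.946°.
sin r = sin 58.946°/1.341 = 0.63884; r = 39.705°.
D_min = 2·58.946° − 4·39.705° + 180° = 139.071°.
Rainbow angle = 180° − D_min = 40.929°.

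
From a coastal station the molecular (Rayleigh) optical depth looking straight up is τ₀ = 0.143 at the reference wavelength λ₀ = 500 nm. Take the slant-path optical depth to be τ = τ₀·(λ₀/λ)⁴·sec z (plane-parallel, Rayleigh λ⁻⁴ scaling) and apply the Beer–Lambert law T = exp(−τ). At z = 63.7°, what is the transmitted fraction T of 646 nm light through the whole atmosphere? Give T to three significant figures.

sec 63.7° = 2.2570.
τ = 0.143 × (500/646)⁴ × 2.2570 = 0.143 × 0.3589 × 2.2570 = 0.1158.
T = exp(−0.1158) = 0.8906.

0.891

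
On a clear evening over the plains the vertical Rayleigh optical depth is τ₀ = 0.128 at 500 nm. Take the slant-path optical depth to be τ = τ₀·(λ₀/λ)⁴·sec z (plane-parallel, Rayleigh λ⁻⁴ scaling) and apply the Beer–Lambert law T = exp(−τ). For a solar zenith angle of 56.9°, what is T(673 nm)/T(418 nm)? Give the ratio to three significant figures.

1.50

Airmass: sec 56.9° = 1.8312.
τ(673 nm) = 0.128 × (500/673)⁴ × 1.8312 = 0.128 × 0.3047 × 1.8312 = 0.0714.
τ(418 nm) = 0.128 × (500/418)⁴ × 1.8312 = 0.128 × 2.0473 × 1.8312 = 0.4799.
T(673)/T(418) = exp(τ_B − τ_A) = exp(0.4084) = 1.5045.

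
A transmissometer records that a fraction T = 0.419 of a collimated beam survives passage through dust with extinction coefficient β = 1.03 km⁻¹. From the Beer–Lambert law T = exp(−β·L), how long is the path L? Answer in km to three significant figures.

0.845 km

Beer–Lambert: T = exp(−βL) ⇒ L = −ln(T)/β = −ln(0.419)/1.03 = 0.8699/1.03 = 0.8445 km.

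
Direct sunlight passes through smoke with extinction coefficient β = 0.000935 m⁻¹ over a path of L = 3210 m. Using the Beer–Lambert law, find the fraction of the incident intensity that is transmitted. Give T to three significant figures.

τ = β·L = 0.000935 × 3210 = 3.0013.
T = exp(−3.0013) = 0.0497.

0.0497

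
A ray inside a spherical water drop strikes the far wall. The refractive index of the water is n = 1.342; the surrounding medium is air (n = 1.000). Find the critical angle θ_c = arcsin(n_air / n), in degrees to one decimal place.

48.2°

sin θ_c = n_air / n = 1.000 / 1.342 = 0.7452.
θ_c = arcsin(0.7452) = 48.17°.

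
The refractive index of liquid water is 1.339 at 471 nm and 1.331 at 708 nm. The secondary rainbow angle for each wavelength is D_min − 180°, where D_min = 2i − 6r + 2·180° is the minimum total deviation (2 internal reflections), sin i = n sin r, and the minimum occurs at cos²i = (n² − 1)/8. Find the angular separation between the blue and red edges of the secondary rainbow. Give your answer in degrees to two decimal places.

At 471 nm (n = 1.339): cos²i = 0.09912 → i = 71.650°, r = 45.141°, D_min = 232.451°, rainbow angle = 52.451°.
At 708 nm (n = 1.331): cos²i = 0.09645 → i = 71.907°, r = 45.575°, D_min = 230.365°, rainbow angle = 50.365°.
Angular width = |52.451° − 50.365°| = 2.086°.

2.09°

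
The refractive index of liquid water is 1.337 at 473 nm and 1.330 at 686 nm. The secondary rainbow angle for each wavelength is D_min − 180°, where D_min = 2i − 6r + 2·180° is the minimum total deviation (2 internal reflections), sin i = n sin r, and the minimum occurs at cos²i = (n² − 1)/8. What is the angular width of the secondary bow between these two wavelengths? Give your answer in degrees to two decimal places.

1.83°

At 473 nm (n = 1.337): cos²i = 0.09845 → i = 71.714°, r = 45.249°, D_min = 231.934°, rainbow angle = 51.934°.
At 686 nm (n = 1.330): cos²i = 0.09611 → i = 71.940°, r = 45.630°, D_min = 230.101°, rainbow angle = 50.101°.
Angular width = |51.934° − 50.101°| = 1.832°.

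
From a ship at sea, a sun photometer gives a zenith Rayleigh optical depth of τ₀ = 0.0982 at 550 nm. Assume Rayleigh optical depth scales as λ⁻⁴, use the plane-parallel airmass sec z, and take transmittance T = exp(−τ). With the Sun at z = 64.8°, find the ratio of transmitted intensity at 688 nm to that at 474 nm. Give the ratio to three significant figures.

1.38

Airmass: sec 64.8° = 2.3486.
τ(688 nm) = 0.0982 × (550/688)⁴ × 2.3486 = 0.0982 × 0.4084 × 2.3486 = 0.0942.
τ(474 nm) = 0.0982 × (550/474)⁴ × 2.3486 = 0.0982 × 1.8127 × 2.3486 = 0.4181.
T(688)/T(474) = exp(τ_B − τ_A) = exp(0.3239) = 1.3825.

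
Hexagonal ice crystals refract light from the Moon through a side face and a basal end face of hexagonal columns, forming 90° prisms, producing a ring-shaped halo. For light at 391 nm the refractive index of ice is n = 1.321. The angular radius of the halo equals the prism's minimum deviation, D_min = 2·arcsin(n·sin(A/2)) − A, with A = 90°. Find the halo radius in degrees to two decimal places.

n·sin(A/2) = 1.321 × sin 45° = 1.321 × 0.7071 = 0.9341.
D_min = 2·arcsin(0.9341) − 90° = 2 × 69.081° − 90° = 48.163°.

48.16°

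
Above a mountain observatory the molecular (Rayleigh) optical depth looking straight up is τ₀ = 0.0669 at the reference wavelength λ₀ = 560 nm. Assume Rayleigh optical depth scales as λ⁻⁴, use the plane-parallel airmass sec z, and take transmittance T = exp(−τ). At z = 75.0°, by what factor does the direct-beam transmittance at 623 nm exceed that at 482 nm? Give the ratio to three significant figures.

1.35

Airmass: sec 75.0° = 3.8637.
τ(623 nm) = 0.0669 × (560/623)⁴ × 3.8637 = 0.0669 × 0.6528 × 3.8637 = 0.1687.
τ(482 nm) = 0.0669 × (560/482)⁴ × 3.8637 = 0.0669 × 1.8221 × 3.8637 = 0.4710.
T(623)/T(482) = exp(τ_B − τ_A) = exp(0.3022) = 1.3529.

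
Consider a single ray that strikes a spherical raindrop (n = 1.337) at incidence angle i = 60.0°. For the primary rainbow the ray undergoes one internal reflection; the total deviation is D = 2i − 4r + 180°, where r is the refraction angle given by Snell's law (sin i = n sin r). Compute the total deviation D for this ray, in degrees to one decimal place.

sin r = sin 60.0° / 1.337 = 0.8660/1.337 = 0.6477; r = 40.37°.
D = 2·60.0° − 4·40.37° + 180° = 120.00° − 161.49° + 180° = 138.51°.

138.5°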